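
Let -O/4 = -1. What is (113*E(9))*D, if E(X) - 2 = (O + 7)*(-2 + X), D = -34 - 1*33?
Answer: -598109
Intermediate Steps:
D = -67 (D = -34 - 33 = -67)
O = 4 (O = -4*(-1) = 4)
E(X) = -20 + 11*X (E(X) = 2 + (4 + 7)*(-2 + X) = 2 + 11*(-2 + X) = 2 + (-22 + 11*X) = -20 + 11*X)
(113*E(9))*D = (113*(-20 + 11*9))*(-67) = (113*(-20 + 99))*(-67) = (113*79)*(-67) = 8927*(-67) = -598109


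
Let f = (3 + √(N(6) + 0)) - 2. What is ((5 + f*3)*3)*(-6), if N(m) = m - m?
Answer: -144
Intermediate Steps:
N(m) = 0
f = 1 (f = (3 + √(0 + 0)) - 2 = (3 + √0) - 2 = (3 + 0) - 2 = 3 - 2 = 1)
((5 + f*3)*3)*(-6) = ((5 + 1*3)*3)*(-6) = ((5 + 3)*3)*(-6) = (8*3)*(-6) = 24*(-6) = -144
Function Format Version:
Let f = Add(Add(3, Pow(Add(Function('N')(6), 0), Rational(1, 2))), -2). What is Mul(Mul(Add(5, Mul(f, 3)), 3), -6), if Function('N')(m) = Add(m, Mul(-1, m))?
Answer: -144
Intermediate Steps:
Function('N')(m) = 0
f = 1 (f = Add(Add(3, Pow(Add(0, 0), Rational(1, 2))), -2) = Add(Add(3, Pow(0, Rational(1, 2))), -2) = Add(Add(3, 0), -2) = Add(3, -2) = 1)
Mul(Mul(Add(5, Mul(f, 3)), 3), -6) = Mul(Mul(Add(5, Mul(1, 3)), 3), -6) = Mul(Mul(Add(5, 3), 3), -6) = Mul(Mul(8, 3), -6) = Mul(24, -6) = -144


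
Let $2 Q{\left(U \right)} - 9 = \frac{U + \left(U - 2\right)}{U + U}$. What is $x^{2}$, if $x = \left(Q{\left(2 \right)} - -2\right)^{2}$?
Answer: $\frac{531441}{256} \approx 2075.9$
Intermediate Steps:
$Q{\left(U \right)} = \frac{9}{2} + \frac{-2 + 2 U}{4 U}$ ($Q{\left(U \right)} = \frac{9}{2} + \frac{\left(U + \left(U - 2\right)\right) \frac{1}{U + U}}{2} = \frac{9}{2} + \frac{\left(U + \left(U - 2\right)\right) \frac{1}{2 U}}{2} = \frac{9}{2} + \frac{\left(U + \left(-2 + U\right)\right) \frac{1}{2 U}}{2} = \frac{9}{2} + \frac{\left(-2 + 2 U\right) \frac{1}{2 U}}{2} = \frac{9}{2} + \frac{\frac{1}{2} \frac{1}{U} \left(-2 + 2 U\right)}{2} = \frac{9}{2} + \frac{-2 + 2 U}{4 U}$)
$x = \frac{729}{16}$ ($x = \left(\left(5 - \frac{1}{2 \cdot 2}\right) - -2\right)^{2} = \left(\left(5 - \frac{1}{4}\right) + \left(-2 + 4\right)\right)^{2} = \left(\left(5 - \frac{1}{4}\right) + 2\right)^{2} = \left(\frac{19}{4} + 2\right)^{2} = \left(\frac{27}{4}\right)^{2} = \frac{729}{16} \approx 45.563$)
$x^{2} = \left(\frac{729}{16}\right)^{2} = \frac{531441}{256}$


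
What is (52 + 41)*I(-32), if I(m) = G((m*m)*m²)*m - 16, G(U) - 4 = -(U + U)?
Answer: 6241110960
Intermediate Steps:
G(U) = 4 - 2*U (G(U) = 4 - (U + U) = 4 - 2*U)
I(m) = -16 + m*(4 - 2*m⁴) (I(m) = (4 - 2*m*m*m²)*m - 16 = (4 - 2*m²*m²)*m - 16 = (4 - 2*m⁴)*m - 16 = m*(4 - 2*m⁴) - 16 = -16 + m*(4 - 2*m⁴))
(52 + 41)*I(-32) = (52 + 41)*(-16 - 2*(-32)⁵ + 4*(-32)) = 93*(-16 - 2*(-33554432) - 128) = 93*(-16 + 67108864 - 128) = 93*67108720 = 6241110960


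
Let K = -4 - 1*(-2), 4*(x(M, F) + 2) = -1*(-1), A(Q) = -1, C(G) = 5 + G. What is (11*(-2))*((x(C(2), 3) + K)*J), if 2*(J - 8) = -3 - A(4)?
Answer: 1155/2 ≈ 577.50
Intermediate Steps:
x(M, F) = -7/4 (x(M, F) = -2 + (-1*(-1))/4 = -2 + (¼)*1 = -2 + ¼ = -7/4)
K = -2 (K = -4 + 2 = -2)
J = 7 (J = 8 + (-3 - 1*(-1))/2 = 8 + (-3 + 1)/2 = 8 + (½)*(-2) = 8 - 1 = 7)
(11*(-2))*((x(C(2), 3) + K)*J) = (11*(-2))*((-7/4 - 2)*7) = -(-165)*7/2 = -22*(-105/4) = 1155/2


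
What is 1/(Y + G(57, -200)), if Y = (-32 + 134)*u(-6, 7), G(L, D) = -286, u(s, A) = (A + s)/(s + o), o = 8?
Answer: -1/235 ≈ -0.0042553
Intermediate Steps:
u(s, A) = (A + s)/(8 + s) (u(s, A) = (A + s)/(s + 8) = (A + s)/(8 + s))
Y = 51 (Y = (-32 + 134)*((7 - 6)/(8 - 6)) = 102*(1/2) = 102*((½)*1) = 102*(½) = 51)
1/(Y + G(57, -200)) = 1/(51 - 286) = 1/(-235) = -1/235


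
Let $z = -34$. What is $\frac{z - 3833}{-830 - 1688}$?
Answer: $\frac{3867}{2518} \approx 1.5357$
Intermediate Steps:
$\frac{z - 3833}{-830 - 1688} = \frac{-34 - 3833}{-830 - 1688} = - \frac{3867}{-2518} = \left(-3867\right) \left(- \frac{1}{2518}\right) = \frac{3867}{2518}$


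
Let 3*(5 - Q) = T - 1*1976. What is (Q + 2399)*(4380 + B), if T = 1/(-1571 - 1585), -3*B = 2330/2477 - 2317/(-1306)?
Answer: 1232346422429010539/91885860648 ≈ 1.3412e+7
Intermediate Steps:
B = -8782189/9704886 (B = -(2330/2477 - 2317/(-1306))/3 = -(2330*(1/2477) - 2317*(-1/1306))/3 = -(2330/2477 + 2317/1306)/3 = -⅓*8782189/3234962 = -8782189/9704886 ≈ -0.90492)
T = -1/3156 (T = 1/(-3156) = -1/3156 ≈ -0.00031686)
Q = 6283597/9468 (Q = 5 - (-1/3156 - 1*1976)/3 = 5 - (-1/3156 - 1976)/3 = 5 - ⅓*(-6236257/3156) = 5 + 6236257/9468 = 6283597/9468 ≈ 663.67)
(Q + 2399)*(4380 + B) = (6283597/9468 + 2399)*(4380 - 8782189/9704886) = (28997329/9468)*(42498618491/9704886) = 1232346422429010539/91885860648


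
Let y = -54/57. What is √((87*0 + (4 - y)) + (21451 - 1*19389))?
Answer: 2*√186542/19 ≈ 45.464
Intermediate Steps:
y = -18/19 (y = -54*1/57 = -18/19 ≈ -0.94737)
√((87*0 + (4 - y)) + (21451 - 1*19389)) = √((87*0 + (4 - 1*(-18/19))) + (21451 - 1*19389)) = √((0 + (4 + 18/19)) + (21451 - 19389)) = √((0 + 94/19) + 2062) = √(94/19 + 2062) = √(39272/19) = 2*√186542/19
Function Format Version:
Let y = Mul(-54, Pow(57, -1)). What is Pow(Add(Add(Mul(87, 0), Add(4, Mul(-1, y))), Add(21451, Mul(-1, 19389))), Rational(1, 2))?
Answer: Mul(Rational(2, 19), Pow(186542, Rational(1, 2))) ≈ 45.464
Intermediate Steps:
y = Rational(-18, 19) (y = Mul(-54, Rational(1, 57)) = Rational(-18, 19) ≈ -0.94737)
Pow(Add(Add(Mul(87, 0), Add(4, Mul(-1, y))), Add(21451, Mul(-1, 19389))), Rational(1, 2)) = Pow(Add(Add(Mul(87, 0), Add(4, Mul(-1, Rational(-18, 19)))), Add(21451, Mul(-1, 19389))), Rational(1, 2)) = Pow(Add(Add(0, Add(4, Rational(18, 19))), Add(21451, -19389)), Rational(1, 2)) = Pow(Add(Add(0, Rational(94, 19)), 2062), Rational(1, 2)) = Pow(Add(Rational(94, 19), 2062), Rational(1, 2)) = Pow(Rational(39272, 19), Rational(1, 2)) = Mul(Rational(2, 19), Pow(186542, Rational(1, 2)))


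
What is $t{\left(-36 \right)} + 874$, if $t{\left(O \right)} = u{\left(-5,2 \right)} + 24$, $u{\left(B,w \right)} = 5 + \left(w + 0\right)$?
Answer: $905$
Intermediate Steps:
$u{\left(B,w \right)} = 5 + w$
$t{\left(O \right)} = 31$ ($t{\left(O \right)} = \left(5 + 2\right) + 24 = 7 + 24 = 31$)
$t{\left(-36 \right)} + 874 = 31 + 874 = 905$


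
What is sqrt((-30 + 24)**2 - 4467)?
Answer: I*sqrt(4431) ≈ 66.566*I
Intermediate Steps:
sqrt((-30 + 24)**2 - 4467) = sqrt((-6)**2 - 4467) = sqrt(36 - 4467) = sqrt(-4431) = I*sqrt(4431)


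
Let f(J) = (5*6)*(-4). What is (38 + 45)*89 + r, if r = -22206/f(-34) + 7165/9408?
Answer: 356225057/47040 ≈ 7572.8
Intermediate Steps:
f(J) = -120 (f(J) = 30*(-4) = -120)
r = 8740577/47040 (r = -22206/(-120) + 7165/9408 = -22206*(-1/120) + 7165*(1/9408) = 3701/20 + 7165/9408 = 8740577/47040 ≈ 185.81)
(38 + 45)*89 + r = (38 + 45)*89 + 8740577/47040 = 83*89 + 8740577/47040 = 7387 + 8740577/47040 = 356225057/47040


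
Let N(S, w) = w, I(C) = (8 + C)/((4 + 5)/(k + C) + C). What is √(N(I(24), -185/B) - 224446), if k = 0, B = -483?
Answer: I*√52360693539/483 ≈ 473.76*I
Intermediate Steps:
I(C) = (8 + C)/(C + 9/C) (I(C) = (8 + C)/((4 + 5)/(0 + C) + C) = (8 + C)/(9/C + C) = (8 + C)/(C + 9/C))
√(N(I(24), -185/B) - 224446) = √(-185/(-483) - 224446) = √(-185*(-1/483) - 224446) = √(185/483 - 224446) = √(-108407233/483) = I*√52360693539/483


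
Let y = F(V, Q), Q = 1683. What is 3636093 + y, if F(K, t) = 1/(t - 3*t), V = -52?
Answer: 12239089037/3366 ≈ 3.6361e+6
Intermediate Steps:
F(K, t) = -1/(2*t) (F(K, t) = 1/(-2*t) = -1/(2*t))
y = -1/3366 (y = -½/1683 = -½*1/1683 = -1/3366 ≈ -0.00029709)
3636093 + y = 3636093 - 1/3366 = 12239089037/3366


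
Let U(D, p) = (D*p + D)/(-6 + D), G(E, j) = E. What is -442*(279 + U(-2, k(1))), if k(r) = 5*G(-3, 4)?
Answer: -121771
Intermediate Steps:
k(r) = -15 (k(r) = 5*(-3) = -15)
U(D, p) = (D + D*p)/(-6 + D)
-442*(279 + U(-2, k(1))) = -442*(279 - 2*(1 - 15)/(-6 - 2)) = -442*(279 - 2*(-14)/(-8)) = -442*(279 - 2*(-1/8)*(-14)) = -442*(279 - 7/2) = -442*551/2 = -121771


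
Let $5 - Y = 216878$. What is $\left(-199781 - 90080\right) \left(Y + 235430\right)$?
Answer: $-5378950577$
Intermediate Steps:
$Y = -216873$ ($Y = 5 - 216878 = -216873$)
$\left(-199781 - 90080\right) \left(Y + 235430\right) = \left(-199781 - 90080\right) \left(-216873 + 235430\right) = \left(-289861\right) 18557 = -5378950577$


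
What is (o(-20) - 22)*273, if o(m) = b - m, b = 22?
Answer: 5460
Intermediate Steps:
o(m) = 22 - m
(o(-20) - 22)*273 = ((22 - 1*(-20)) - 22)*273 = ((22 + 20) - 22)*273 = (42 - 22)*273 = 20*273 = 5460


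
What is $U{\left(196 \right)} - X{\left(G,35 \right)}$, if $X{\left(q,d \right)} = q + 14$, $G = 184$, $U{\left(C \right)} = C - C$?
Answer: $-198$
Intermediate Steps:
$U{\left(C \right)} = 0$
$X{\left(q,d \right)} = 14 + q$
$U{\left(196 \right)} - X{\left(G,35 \right)} = 0 - \left(14 + 184\right) = 0 - 198 = -198$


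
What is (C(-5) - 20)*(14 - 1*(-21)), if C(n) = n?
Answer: -875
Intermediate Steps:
(C(-5) - 20)*(14 - 1*(-21)) = (-5 - 20)*(14 - 1*(-21)) = -25*(14 + 21) = -25*35 = -875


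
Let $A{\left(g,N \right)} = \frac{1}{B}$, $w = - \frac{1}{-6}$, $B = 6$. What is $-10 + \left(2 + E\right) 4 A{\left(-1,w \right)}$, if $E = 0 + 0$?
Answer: $- \frac{26}{3} \approx -8.6667$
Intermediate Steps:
$E = 0$
$w = \frac{1}{6}$ ($w = \left(-1\right) \left(- \frac{1}{6}\right) = \frac{1}{6} \approx 0.16667$)
$A{\left(g,N \right)} = \frac{1}{6}$
$-10 + \left(2 + E\right) 4 A{\left(-1,w \right)} = -10 + \left(2 + 0\right) 4 \cdot \frac{1}{6} = -10 + 2 \cdot 4 \cdot \frac{1}{6} = -10 + 8 \cdot \frac{1}{6} = -10 + \frac{4}{3} = - \frac{26}{3}$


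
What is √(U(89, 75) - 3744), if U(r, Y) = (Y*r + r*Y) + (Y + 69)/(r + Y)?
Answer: √16149162/41 ≈ 98.015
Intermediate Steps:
U(r, Y) = (69 + Y)/(Y + r) + 2*Y*r (U(r, Y) = (Y*r + Y*r) + (69 + Y)/(Y + r) = 2*Y*r + (69 + Y)/(Y + r) = (69 + Y)/(Y + r) + 2*Y*r)
√(U(89, 75) - 3744) = √((69 + 75 + 2*75*89² + 2*89*75²)/(75 + 89) - 3744) = √((69 + 75 + 2*75*7921 + 2*89*5625)/164 - 3744) = √((69 + 75 + 1188150 + 1001250)/164 - 3744) = √((1/164)*2189544 - 3744) = √(547386/41 - 3744) = √(393882/41) = √16149162/41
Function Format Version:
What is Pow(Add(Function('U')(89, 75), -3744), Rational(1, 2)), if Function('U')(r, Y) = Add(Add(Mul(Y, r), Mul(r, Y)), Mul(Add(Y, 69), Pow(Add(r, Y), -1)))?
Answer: Mul(Rational(1, 41), Pow(16149162, Rational(1, 2))) ≈ 98.015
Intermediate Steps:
Function('U')(r, Y) = Add(Mul(Pow(Add(Y, r), -1), Add(69, Y)), Mul(2, Y, r)) (Function('U')(r, Y) = Add(Add(Mul(Y, r), Mul(Y, r)), Mul(Add(69, Y), Pow(Add(Y, r), -1))) = Add(Mul(2, Y, r), Mul(Pow(Add(Y, r), -1), Add(69, Y))) = Add(Mul(Pow(Add(Y, r), -1), Add(69, Y)), Mul(2, Y, r)))
Pow(Add(Function('U')(89, 75), -3744), Rational(1, 2)) = Pow(Add(Mul(Pow(Add(75, 89), -1), Add(69, 75, Mul(2, 75, Pow(89, 2)), Mul(2, 89, Pow(75, 2)))), -3744), Rational(1, 2)) = Pow(Add(Mul(Pow(164, -1), Add(69, 75, Mul(2, 75, 7921), Mul(2, 89, 5625))), -3744), Rational(1, 2)) = Pow(Add(Mul(Rational(1, 164), Add(69, 75, 1188150, 1001250)), -3744), Rational(1, 2)) = Pow(Add(Mul(Rational(1, 164), 2189544), -3744), Rational(1, 2)) = Pow(Add(Rational(547386, 41), -3744), Rational(1, 2)) = Pow(Rational(393882, 41), Rational(1, 2)) = Mul(Rational(1, 41), Pow(16149162, Rational(1, 2)))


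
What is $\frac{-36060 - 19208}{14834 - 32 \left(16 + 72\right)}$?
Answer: $- \frac{27634}{6009} \approx -4.5988$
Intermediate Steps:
$\frac{-36060 - 19208}{14834 - 32 \left(16 + 72\right)} = - \frac{55268}{14834 - 2816} = - \frac{55268}{12018} = \left(-55268\right) \frac{1}{12018} = - \frac{27634}{6009}$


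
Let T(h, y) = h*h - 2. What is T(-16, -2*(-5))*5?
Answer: 1270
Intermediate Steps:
T(h, y) = -2 + h² (T(h, y) = h² - 2 = -2 + h²)
T(-16, -2*(-5))*5 = (-2 + (-16)²)*5 = (-2 + 256)*5 = 254*5 = 1270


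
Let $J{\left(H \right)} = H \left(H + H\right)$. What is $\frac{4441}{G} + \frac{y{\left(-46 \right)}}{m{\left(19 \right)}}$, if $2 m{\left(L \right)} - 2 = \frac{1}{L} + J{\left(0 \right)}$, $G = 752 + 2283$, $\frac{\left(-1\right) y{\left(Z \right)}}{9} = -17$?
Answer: $\frac{5939563}{39455} \approx 150.54$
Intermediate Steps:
$y{\left(Z \right)} = 153$ ($y{\left(Z \right)} = \left(-9\right) \left(-17\right) = 153$)
$J{\left(H \right)} = 2 H^{2}$ ($J{\left(H \right)} = H 2 H = 2 H^{2}$)
$G = 3035$
$m{\left(L \right)} = 1 + \frac{1}{2 L}$ ($m{\left(L \right)} = 1 + \frac{\frac{1}{L} + 2 \cdot 0^{2}}{2} = 1 + \frac{\frac{1}{L} + 2 \cdot 0}{2} = 1 + \frac{\frac{1}{L} + 0}{2} = 1 + \frac{1}{2 L}$)
$\frac{4441}{G} + \frac{y{\left(-46 \right)}}{m{\left(19 \right)}} = \frac{4441}{3035} + \frac{153}{\frac{1}{19} \left(\frac{1}{2} + 19\right)} = 4441 \cdot \frac{1}{3035} + \frac{153}{\frac{1}{19} \cdot \frac{39}{2}} = \frac{4441}{3035} + \frac{153}{\frac{39}{38}} = \frac{4441}{3035} + 153 \cdot \frac{38}{39} = \frac{4441}{3035} + \frac{1938}{13} = \frac{5939563}{39455}$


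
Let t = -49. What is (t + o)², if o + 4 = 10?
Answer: 1849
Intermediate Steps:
o = 6 (o = -4 + 10 = 6)
(t + o)² = (-49 + 6)² = (-43)² = 1849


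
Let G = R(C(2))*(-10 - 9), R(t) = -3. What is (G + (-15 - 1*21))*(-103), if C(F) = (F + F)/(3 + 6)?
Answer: -2163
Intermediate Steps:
C(F) = 2*F/9 (C(F) = (2*F)/9 = (2*F)*(⅑) = 2*F/9)
G = 57 (G = -3*(-10 - 9) = -3*(-19) = 57)
(G + (-15 - 1*21))*(-103) = (57 + (-15 - 1*21))*(-103) = (57 + (-15 - 21))*(-103) = (57 - 36)*(-103) = 21*(-103) = -2163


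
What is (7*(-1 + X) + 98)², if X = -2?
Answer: 5929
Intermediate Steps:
(7*(-1 + X) + 98)² = (7*(-1 - 2) + 98)² = (7*(-3) + 98)² = (-21 + 98)² = 77² = 5929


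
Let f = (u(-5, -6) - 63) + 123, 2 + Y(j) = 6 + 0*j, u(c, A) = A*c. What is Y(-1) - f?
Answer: -86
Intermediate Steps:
Y(j) = 4 (Y(j) = -2 + (6 + 0*j) = -2 + (6 + 0) = -2 + 6 = 4)
f = 90 (f = (-6*(-5) - 63) + 123 = (30 - 63) + 123 = -33 + 123 = 90)
Y(-1) - f = 4 - 1*90 = 4 - 90 = -86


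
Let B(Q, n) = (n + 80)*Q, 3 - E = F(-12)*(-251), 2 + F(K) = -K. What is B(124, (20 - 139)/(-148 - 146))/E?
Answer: 209374/52773 ≈ 3.9674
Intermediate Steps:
F(K) = -2 - K
E = 2513 (E = 3 - (-2 - 1*(-12))*(-251) = 3 - (-2 + 12)*(-251) = 3 - 10*(-251) = 3 - 1*(-2510) = 3 + 2510 = 2513)
B(Q, n) = Q*(80 + n) (B(Q, n) = (80 + n)*Q = Q*(80 + n))
B(124, (20 - 139)/(-148 - 146))/E = (124*(80 + (20 - 139)/(-148 - 146)))/2513 = (124*(80 - 119/(-294)))*(1/2513) = (124*(80 - 119*(-1/294)))*(1/2513) = (124*(80 + 17/42))*(1/2513) = (124*(3377/42))*(1/2513) = (209374/21)*(1/2513) = 209374/52773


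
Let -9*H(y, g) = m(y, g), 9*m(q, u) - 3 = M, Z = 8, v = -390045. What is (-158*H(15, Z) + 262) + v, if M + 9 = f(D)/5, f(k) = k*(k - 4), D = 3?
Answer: -52622443/135 ≈ -3.8980e+5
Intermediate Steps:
f(k) = k*(-4 + k)
M = -48/5 (M = -9 + (3*(-4 + 3))/5 = -9 + (3*(-1))*(1/5) = -9 - 3*1/5 = -9 - 3/5 = -48/5 ≈ -9.6000)
m(q, u) = -11/15 (m(q, u) = 1/3 + (1/9)*(-48/5) = 1/3 - 16/15 = -11/15)
H(y, g) = 11/135 (H(y, g) = -1/9*(-11/15) = 11/135)
(-158*H(15, Z) + 262) + v = (-158*11/135 + 262) - 390045 = (-1738/135 + 262) - 390045 = 33632/135 - 390045 = -52622443/135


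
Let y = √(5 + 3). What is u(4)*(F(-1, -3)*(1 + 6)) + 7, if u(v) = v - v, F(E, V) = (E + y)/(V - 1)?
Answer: 7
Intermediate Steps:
y = 2*√2 (y = √8 = 2*√2 ≈ 2.8284)
F(E, V) = (E + 2*√2)/(-1 + V) (F(E, V) = (E + 2*√2)/(V - 1) = (E + 2*√2)/(-1 + V))
u(v) = 0
u(4)*(F(-1, -3)*(1 + 6)) + 7 = 0*(((-1 + 2*√2)/(-1 - 3))*(1 + 6)) + 7 = 0*(((-1 + 2*√2)/(-4))*7) + 7 = 0*(-(-1 + 2*√2)/4*7) + 7 = 0*((¼ - √2/2)*7) + 7 = 0*(7/4 - 7*√2/2) + 7 = 0 + 7 = 7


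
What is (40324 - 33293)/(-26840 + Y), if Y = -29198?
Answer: -7031/56038 ≈ -0.12547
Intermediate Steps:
(40324 - 33293)/(-26840 + Y) = (40324 - 33293)/(-26840 - 29198) = 7031/(-56038) = 7031*(-1/56038) = -7031/56038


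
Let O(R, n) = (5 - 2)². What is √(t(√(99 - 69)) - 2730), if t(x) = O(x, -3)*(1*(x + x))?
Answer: √(-2730 + 18*√30) ≈ 51.297*I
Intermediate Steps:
O(R, n) = 9 (O(R, n) = 3² = 9)
t(x) = 18*x (t(x) = 9*(1*(x + x)) = 9*(1*(2*x)) = 9*(2*x) = 18*x)
√(t(√(99 - 69)) - 2730) = √(18*√(99 - 69) - 2730) = √(18*√30 - 2730) = √(-2730 + 18*√30)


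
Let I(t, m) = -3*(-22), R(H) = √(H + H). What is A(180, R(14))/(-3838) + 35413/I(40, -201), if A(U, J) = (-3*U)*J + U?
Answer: 67951607/126654 + 540*√7/1919 ≈ 537.26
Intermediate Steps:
R(H) = √2*√H (R(H) = √(2*H) = √2*√H)
I(t, m) = 66
A(U, J) = U - 3*J*U (A(U, J) = -3*J*U + U = U - 3*J*U)
A(180, R(14))/(-3838) + 35413/I(40, -201) = (180*(1 - 3*√2*√14))/(-3838) + 35413/66 = (180*(1 - 6*√7))*(-1/3838) + 35413*(1/66) = (180*(1 - 6*√7))*(-1/3838) + 35413/66 = (180 - 1080*√7)*(-1/3838) + 35413/66 = (-90/1919 + 540*√7/1919) + 35413/66 = 67951607/126654 + 540*√7/1919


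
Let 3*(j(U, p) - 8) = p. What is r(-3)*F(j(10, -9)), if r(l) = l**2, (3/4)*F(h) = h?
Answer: 60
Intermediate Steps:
j(U, p) = 8 + p/3
F(h) = 4*h/3
r(-3)*F(j(10, -9)) = (-3)**2*(4*(8 + (1/3)*(-9))/3) = 9*(4*(8 - 3)/3) = 9*((4/3)*5) = 9*(20/3) = 60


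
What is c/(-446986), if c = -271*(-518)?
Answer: -70189/223493 ≈ -0.31405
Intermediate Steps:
c = 140378
c/(-446986) = 140378/(-446986) = 140378*(-1/446986) = -70189/223493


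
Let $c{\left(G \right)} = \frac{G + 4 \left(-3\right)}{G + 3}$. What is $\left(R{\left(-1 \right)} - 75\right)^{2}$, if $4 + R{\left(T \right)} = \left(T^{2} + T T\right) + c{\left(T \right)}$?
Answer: $\frac{27889}{4} \approx 6972.3$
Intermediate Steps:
$c{\left(G \right)} = \frac{-12 + G}{3 + G}$ ($c{\left(G \right)} = \frac{G - 12}{3 + G} = \frac{-12 + G}{3 + G}$)
$R{\left(T \right)} = -4 + 2 T^{2} + \frac{-12 + T}{3 + T}$ ($R{\left(T \right)} = -4 + \left(\left(T^{2} + T T\right) + \frac{-12 + T}{3 + T}\right) = -4 + \left(\left(T^{2} + T^{2}\right) + \frac{-12 + T}{3 + T}\right) = -4 + \left(2 T^{2} + \frac{-12 + T}{3 + T}\right) = -4 + 2 T^{2} + \frac{-12 + T}{3 + T}$)
$\left(R{\left(-1 \right)} - 75\right)^{2} = \left(\frac{-12 - 1 + 2 \left(-2 + \left(-1\right)^{2}\right) \left(3 - 1\right)}{3 - 1} - 75\right)^{2} = \left(\frac{-12 - 1 + 2 \left(-2 + 1\right) 2}{2} - 75\right)^{2} = \left(\frac{-12 - 1 + 2 \left(-1\right) 2}{2} - 75\right)^{2} = \left(\frac{-12 - 1 - 4}{2} - 75\right)^{2} = \left(\frac{1}{2} \left(-17\right) - 75\right)^{2} = \left(- \frac{17}{2} - 75\right)^{2} = \left(- \frac{167}{2}\right)^{2} = \frac{27889}{4}$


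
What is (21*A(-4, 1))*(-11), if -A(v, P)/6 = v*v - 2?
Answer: 19404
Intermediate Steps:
A(v, P) = 12 - 6*v**2 (A(v, P) = -6*(v*v - 2) = -6*(v**2 - 2) = -6*(-2 + v**2) = 12 - 6*v**2)
(21*A(-4, 1))*(-11) = (21*(12 - 6*(-4)**2))*(-11) = (21*(12 - 6*16))*(-11) = (21*(12 - 96))*(-11) = (21*(-84))*(-11) = -1764*(-11) = 19404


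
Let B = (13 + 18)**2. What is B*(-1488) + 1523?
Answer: -1428445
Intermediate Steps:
B = 961 (B = 31**2 = 961)
B*(-1488) + 1523 = 961*(-1488) + 1523 = -1429968 + 1523 = -1428445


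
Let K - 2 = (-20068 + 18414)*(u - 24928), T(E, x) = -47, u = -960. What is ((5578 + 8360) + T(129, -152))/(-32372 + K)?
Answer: 13891/42786382 ≈ 0.00032466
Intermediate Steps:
K = 42818754 (K = 2 + (-20068 + 18414)*(-960 - 24928) = 2 - 1654*(-25888) = 2 + 42818752 = 42818754)
((5578 + 8360) + T(129, -152))/(-32372 + K) = ((5578 + 8360) - 47)/(-32372 + 42818754) = (13938 - 47)/42786382 = 13891*(1/42786382) = 13891/42786382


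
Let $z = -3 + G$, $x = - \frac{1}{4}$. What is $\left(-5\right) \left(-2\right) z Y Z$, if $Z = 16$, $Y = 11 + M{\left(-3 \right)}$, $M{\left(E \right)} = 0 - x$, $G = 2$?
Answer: $-1800$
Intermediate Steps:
$x = - \frac{1}{4}$ ($x = \left(-1\right) \frac{1}{4} = - \frac{1}{4} \approx -0.25$)
$M{\left(E \right)} = \frac{1}{4}$ ($M{\left(E \right)} = 0 - - \frac{1}{4} = 0 + \frac{1}{4} = \frac{1}{4}$)
$Y = \frac{45}{4}$ ($Y = 11 + \frac{1}{4} = \frac{45}{4} \approx 11.25$)
$z = -1$ ($z = -3 + 2 = -1$)
$\left(-5\right) \left(-2\right) z Y Z = \left(-5\right) \left(-2\right) \left(-1\right) \frac{45}{4} \cdot 16 = 10 \left(-1\right) \frac{45}{4} \cdot 16 = \left(-10\right) \frac{45}{4} \cdot 16 = \left(- \frac{225}{2}\right) 16 = -1800$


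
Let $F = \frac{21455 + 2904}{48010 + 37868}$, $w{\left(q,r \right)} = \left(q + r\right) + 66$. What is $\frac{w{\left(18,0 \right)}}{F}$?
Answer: $\frac{7213752}{24359} \approx 296.14$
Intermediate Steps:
$w{\left(q,r \right)} = 66 + q + r$
$F = \frac{24359}{85878} \approx 0.28365$
$\frac{w{\left(18,0 \right)}}{F} = \frac{66 + 18 + 0}{\frac{24359}{85878}} = 84 \cdot \frac{85878}{24359} = \frac{7213752}{24359}$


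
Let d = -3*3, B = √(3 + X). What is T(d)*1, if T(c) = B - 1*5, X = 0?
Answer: -5 + √3 ≈ -3.2679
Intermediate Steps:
B = √3 (B = √(3 + 0) = √3 ≈ 1.7320)
d = -9
T(c) = -5 + √3 (T(c) = √3 - 1*5 = √3 - 5 = -5 + √3)
T(d)*1 = (-5 + √3)*1 = -5 + √3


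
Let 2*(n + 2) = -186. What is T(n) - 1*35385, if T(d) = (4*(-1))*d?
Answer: -35005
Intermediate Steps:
n = -95 (n = -2 + (½)*(-186) = -2 - 93 = -95)
T(d) = -4*d
T(n) - 1*35385 = -4*(-95) - 1*35385 = 380 - 35385 = -35005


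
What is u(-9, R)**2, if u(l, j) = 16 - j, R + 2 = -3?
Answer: 441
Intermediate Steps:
R = -5 (R = -2 - 3 = -5)
u(-9, R)**2 = (16 - 1*(-5))**2 = (16 + 5)**2 = 21**2 = 441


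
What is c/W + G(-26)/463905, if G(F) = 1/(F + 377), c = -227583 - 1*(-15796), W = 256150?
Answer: -63275992063/76530407850 ≈ -0.82681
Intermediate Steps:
c = -211787 (c = -227583 + 15796 = -211787)
G(F) = 1/(377 + F)
c/W + G(-26)/463905 = -211787/256150 + 1/((377 - 26)*463905) = -211787*1/256150 + (1/463905)/351 = -1943/2350 + (1/351)*(1/463905) = -1943/2350 + 1/162830655 = -63275992063/76530407850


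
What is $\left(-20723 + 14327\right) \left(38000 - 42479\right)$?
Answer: $28647684$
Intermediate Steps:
$\left(-20723 + 14327\right) \left(38000 - 42479\right) = \left(-6396\right) \left(-4479\right) = 28647684$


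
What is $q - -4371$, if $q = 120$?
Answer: $4491$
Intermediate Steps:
$q - -4371 = 120 - -4371 = 120 + 4371 = 4491$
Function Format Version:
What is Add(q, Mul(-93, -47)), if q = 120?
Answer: 4491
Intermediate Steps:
Add(q, Mul(-93, -47)) = Add(120, Mul(-93, -47)) = Add(120, 4371) = 4491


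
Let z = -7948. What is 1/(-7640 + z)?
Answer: -1/15588 ≈ -6.4152e-5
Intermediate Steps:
1/(-7640 + z) = 1/(-7640 - 7948) = 1/(-15588) = -1/15588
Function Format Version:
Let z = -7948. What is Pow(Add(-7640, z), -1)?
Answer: Rational(-1, 15588) ≈ -6.4152e-5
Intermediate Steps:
Pow(Add(-7640, z), -1) = Pow(Add(-7640, -7948), -1) = Pow(-15588, -1) = Rational(-1, 15588)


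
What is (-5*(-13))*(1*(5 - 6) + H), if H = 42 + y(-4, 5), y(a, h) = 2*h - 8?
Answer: 2795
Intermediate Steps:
y(a, h) = -8 + 2*h
H = 44 (H = 42 + (-8 + 2*5) = 42 + (-8 + 10) = 42 + 2 = 44)
(-5*(-13))*(1*(5 - 6) + H) = (-5*(-13))*(1*(5 - 6) + 44) = 65*(1*(-1) + 44) = 65*(-1 + 44) = 65*43 = 2795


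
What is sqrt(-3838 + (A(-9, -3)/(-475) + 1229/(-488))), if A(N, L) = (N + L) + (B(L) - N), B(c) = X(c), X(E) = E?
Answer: I*sqrt(2063551394546)/23180 ≈ 61.972*I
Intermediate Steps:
B(c) = c
A(N, L) = 2*L (A(N, L) = (N + L) + (L - N) = (L + N) + (L - N) = 2*L)
sqrt(-3838 + (A(-9, -3)/(-475) + 1229/(-488))) = sqrt(-3838 + ((2*(-3))/(-475) + 1229/(-488))) = sqrt(-3838 + (-6*(-1/475) + 1229*(-1/488))) = sqrt(-3838 + (6/475 - 1229/488)) = sqrt(-3838 - 580847/231800) = sqrt(-890229247/231800) = I*sqrt(2063551394546)/23180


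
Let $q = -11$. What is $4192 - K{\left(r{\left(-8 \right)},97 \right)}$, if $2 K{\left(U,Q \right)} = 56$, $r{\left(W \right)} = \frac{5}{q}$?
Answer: $4164$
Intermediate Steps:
$r{\left(W \right)} = - \frac{5}{11}$ ($r{\left(W \right)} = \frac{5}{-11} = 5 \left(- \frac{1}{11}\right) = - \frac{5}{11}$)
$K{\left(U,Q \right)} = 28$ ($K{\left(U,Q \right)} = \frac{1}{2} \cdot 56 = 28$)
$4192 - K{\left(r{\left(-8 \right)},97 \right)} = 4192 - 28 = 4164$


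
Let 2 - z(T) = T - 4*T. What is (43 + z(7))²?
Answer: 4356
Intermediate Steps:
z(T) = 2 + 3*T (z(T) = 2 - (T - 4*T) = 2 - (-3)*T = 2 + 3*T)
(43 + z(7))² = (43 + (2 + 3*7))² = (43 + (2 + 21))² = (43 + 23)² = 66² = 4356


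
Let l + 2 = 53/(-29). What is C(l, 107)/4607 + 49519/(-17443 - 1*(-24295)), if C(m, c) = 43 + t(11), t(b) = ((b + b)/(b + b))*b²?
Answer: 229257761/31567164 ≈ 7.2625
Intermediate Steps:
t(b) = b² (t(b) = ((2*b)/((2*b)))*b² = ((2*b)*(1/(2*b)))*b² = 1*b² = b²)
l = -111/29 (l = -2 + 53/(-29) = -2 + 53*(-1/29) = -2 - 53/29 = -111/29 ≈ -3.8276)
C(m, c) = 164 (C(m, c) = 43 + 11² = 43 + 121 = 164)
C(l, 107)/4607 + 49519/(-17443 - 1*(-24295)) = 164/4607 + 49519/(-17443 - 1*(-24295)) = 164*(1/4607) + 49519/(-17443 + 24295) = 164/4607 + 49519/6852 = 229257761/31567164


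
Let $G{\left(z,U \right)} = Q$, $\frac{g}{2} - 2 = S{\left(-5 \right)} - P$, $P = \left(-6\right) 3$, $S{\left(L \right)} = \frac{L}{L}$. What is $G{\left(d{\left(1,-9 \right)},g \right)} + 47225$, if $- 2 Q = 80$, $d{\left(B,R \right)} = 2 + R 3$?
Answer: $47185$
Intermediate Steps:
$S{\left(L \right)} = 1$
$P = -18$
$d{\left(B,R \right)} = 2 + 3 R$
$g = 42$ ($g = 4 + 2 \left(1 - -18\right) = 4 + 2 \left(1 + 18\right) = 4 + 2 \cdot 19 = 4 + 38 = 42$)
$Q = -40$ ($Q = \left(- \frac{1}{2}\right) 80 = -40$)
$G{\left(z,U \right)} = -40$
$G{\left(d{\left(1,-9 \right)},g \right)} + 47225 = -40 + 47225 = 47185$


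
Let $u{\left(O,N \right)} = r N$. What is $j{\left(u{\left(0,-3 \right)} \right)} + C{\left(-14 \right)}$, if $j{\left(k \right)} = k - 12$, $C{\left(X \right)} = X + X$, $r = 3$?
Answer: $-49$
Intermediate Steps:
$u{\left(O,N \right)} = 3 N$
$C{\left(X \right)} = 2 X$
$j{\left(k \right)} = -12 + k$ ($j{\left(k \right)} = k - 12 = -12 + k$)
$j{\left(u{\left(0,-3 \right)} \right)} + C{\left(-14 \right)} = \left(-12 + 3 \left(-3\right)\right) + 2 \left(-14\right) = \left(-12 - 9\right) - 28 = -21 - 28 = -49$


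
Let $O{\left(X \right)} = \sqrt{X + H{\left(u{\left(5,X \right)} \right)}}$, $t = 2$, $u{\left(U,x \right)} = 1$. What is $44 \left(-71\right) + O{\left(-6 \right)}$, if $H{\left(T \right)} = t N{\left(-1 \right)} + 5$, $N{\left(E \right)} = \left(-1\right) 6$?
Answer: $-3124 + i \sqrt{13} \approx -3124.0 + 3.6056 i$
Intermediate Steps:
$N{\left(E \right)} = -6$
$H{\left(T \right)} = -7$ ($H{\left(T \right)} = 2 \left(-6\right) + 5 = -12 + 5 = -7$)
$O{\left(X \right)} = \sqrt{-7 + X}$ ($O{\left(X \right)} = \sqrt{X - 7} = \sqrt{-7 + X}$)
$44 \left(-71\right) + O{\left(-6 \right)} = 44 \left(-71\right) + \sqrt{-7 - 6} = -3124 + \sqrt{-13} = -3124 + i \sqrt{13}$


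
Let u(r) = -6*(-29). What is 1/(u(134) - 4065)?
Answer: -1/3891 ≈ -0.00025700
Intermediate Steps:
u(r) = 174
1/(u(134) - 4065) = 1/(174 - 4065) = 1/(-3891) = -1/3891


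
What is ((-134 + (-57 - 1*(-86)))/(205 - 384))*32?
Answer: 3360/179 ≈ 18.771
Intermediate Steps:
((-134 + (-57 - 1*(-86)))/(205 - 384))*32 = ((-134 + (-57 + 86))/(-179))*32 = ((-134 + 29)*(-1/179))*32 = -105*(-1/179)*32 = (105/179)*32 = 3360/179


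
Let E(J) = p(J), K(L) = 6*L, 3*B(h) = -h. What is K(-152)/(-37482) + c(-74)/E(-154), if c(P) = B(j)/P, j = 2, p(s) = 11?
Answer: 191839/7627587 ≈ 0.025151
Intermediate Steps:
B(h) = -h/3 (B(h) = (-h)/3 = -h/3)
E(J) = 11
c(P) = -2/(3*P) (c(P) = (-⅓*2)/P = -2/(3*P))
K(-152)/(-37482) + c(-74)/E(-154) = (6*(-152))/(-37482) - ⅔/(-74)/11 = -912*(-1/37482) - ⅔*(-1/74)*(1/11) = 152/6247 + (1/111)*(1/11) = 152/6247 + 1/1221 = 191839/7627587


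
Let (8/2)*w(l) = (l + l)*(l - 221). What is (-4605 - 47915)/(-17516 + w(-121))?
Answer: -10504/635 ≈ -16.542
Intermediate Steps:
w(l) = l*(-221 + l)/2 (w(l) = ((l + l)*(l - 221))/4 = ((2*l)*(-221 + l))/4 = (2*l*(-221 + l))/4 = l*(-221 + l)/2)
(-4605 - 47915)/(-17516 + w(-121)) = (-4605 - 47915)/(-17516 + (½)*(-121)*(-221 - 121)) = -52520/(-17516 + (½)*(-121)*(-342)) = -52520/(-17516 + 20691) = -52520/3175 = -52520*1/3175 = -10504/635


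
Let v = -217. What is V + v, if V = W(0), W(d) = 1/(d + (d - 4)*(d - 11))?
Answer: -9547/44 ≈ -216.98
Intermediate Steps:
W(d) = 1/(d + (-11 + d)*(-4 + d)) (W(d) = 1/(d + (-4 + d)*(-11 + d)) = 1/(d + (-11 + d)*(-4 + d)))
V = 1/44 (V = 1/(44 + 0**2 - 14*0) = 1/(44 + 0 + 0) = 1/44 ≈ 0.022727)
V + v = 1/44 - 217 = -9547/44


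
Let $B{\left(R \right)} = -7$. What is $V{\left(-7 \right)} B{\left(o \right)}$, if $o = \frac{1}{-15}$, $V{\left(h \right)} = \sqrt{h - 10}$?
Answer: $- 7 i \sqrt{17} \approx - 28.862 i$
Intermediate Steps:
$V{\left(h \right)} = \sqrt{-10 + h}$
$o = - \frac{1}{15} \approx -0.066667$
$V{\left(-7 \right)} B{\left(o \right)} = \sqrt{-10 - 7} \left(-7\right) = \sqrt{-17} \left(-7\right) = i \sqrt{17} \left(-7\right) = - 7 i \sqrt{17}$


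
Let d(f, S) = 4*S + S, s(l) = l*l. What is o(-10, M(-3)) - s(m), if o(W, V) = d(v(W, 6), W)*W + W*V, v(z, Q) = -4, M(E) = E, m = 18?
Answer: 206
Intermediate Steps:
s(l) = l²
d(f, S) = 5*S
o(W, V) = 5*W² + V*W (o(W, V) = (5*W)*W + W*V = 5*W² + V*W)
o(-10, M(-3)) - s(m) = -10*(-3 + 5*(-10)) - 1*18² = -10*(-3 - 50) - 1*324 = -10*(-53) - 324 = 530 - 324 = 206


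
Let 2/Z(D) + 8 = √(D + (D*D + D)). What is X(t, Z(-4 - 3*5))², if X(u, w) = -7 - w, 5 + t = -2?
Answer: 3346533/67081 + 7316*√323/67081 ≈ 51.848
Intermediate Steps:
t = -7 (t = -5 - 2 = -7)
Z(D) = 2/(-8 + √(D² + 2*D)) (Z(D) = 2/(-8 + √(D + (D*D + D))) = 2/(-8 + √(D + (D² + D))) = 2/(-8 + √(D + (D + D²))) = 2/(-8 + √(D² + 2*D)))
X(t, Z(-4 - 3*5))² = (-7 - 2/(-8 + √((-4 - 3*5)*(2 + (-4 - 3*5)))))² = (-7 - 2/(-8 + √((-4 - 15)*(2 + (-4 - 15)))))² = (-7 - 2/(-8 + √(-19*(2 - 19))))² = (-7 - 2/(-8 + √(-19*(-17))))² = (-7 - 2/(-8 + √323))²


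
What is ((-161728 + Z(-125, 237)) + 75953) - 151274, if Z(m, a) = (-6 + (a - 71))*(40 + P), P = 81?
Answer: -217689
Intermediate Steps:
Z(m, a) = -9317 + 121*a (Z(m, a) = (-6 + (a - 71))*(40 + 81) = (-6 + (-71 + a))*121 = (-77 + a)*121 = -9317 + 121*a)
((-161728 + Z(-125, 237)) + 75953) - 151274 = ((-161728 + (-9317 + 121*237)) + 75953) - 151274 = ((-161728 + (-9317 + 28677)) + 75953) - 151274 = ((-161728 + 19360) + 75953) - 151274 = (-142368 + 75953) - 151274 = -66415 - 151274 = -217689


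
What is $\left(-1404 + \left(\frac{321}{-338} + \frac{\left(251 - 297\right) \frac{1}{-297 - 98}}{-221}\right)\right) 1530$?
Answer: $- \frac{28698960519}{13351} \approx -2.1496 \cdot 10^{6}$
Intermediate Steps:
$\left(-1404 + \left(\frac{321}{-338} + \frac{\left(251 - 297\right) \frac{1}{-297 - 98}}{-221}\right)\right) 1530 = \left(-1404 + \left(321 \left(- \frac{1}{338}\right) + - \frac{46}{-395} \left(- \frac{1}{221}\right)\right)\right) 1530 = \left(-1404 - \left(\frac{321}{338} - \left(-46\right) \left(- \frac{1}{395}\right) \left(- \frac{1}{221}\right)\right)\right) 1530 = \left(-1404 + \left(- \frac{321}{338} + \frac{46}{395} \left(- \frac{1}{221}\right)\right)\right) 1530 = \left(-1404 - \frac{2156711}{2269670}\right) 1530 = \left(- \frac{3188773391}{2269670}\right) 1530 = - \frac{28698960519}{13351}$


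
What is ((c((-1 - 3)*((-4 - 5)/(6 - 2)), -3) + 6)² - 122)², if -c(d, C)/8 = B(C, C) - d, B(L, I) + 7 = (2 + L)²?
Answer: 248188516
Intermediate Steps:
B(L, I) = -7 + (2 + L)²
c(d, C) = 56 - 8*(2 + C)² + 8*d (c(d, C) = -8*((-7 + (2 + C)²) - d) = -8*(-7 + (2 + C)² - d) = 56 - 8*(2 + C)² + 8*d)
((c((-1 - 3)*((-4 - 5)/(6 - 2)), -3) + 6)² - 122)² = (((56 - 8*(2 - 3)² + 8*((-1 - 3)*((-4 - 5)/(6 - 2)))) + 6)² - 122)² = (((56 - 8*(-1)² + 8*(-(-36)/4)) + 6)² - 122)² = (((56 - 8*1 + 8*(-(-36)/4)) + 6)² - 122)² = (((56 - 8 + 8*(-4*(-9/4))) + 6)² - 122)² = (((56 - 8 + 8*9) + 6)² - 122)² = (((56 - 8 + 72) + 6)² - 122)² = ((120 + 6)² - 122)² = (126² - 122)² = (15876 - 122)² = 15754² = 248188516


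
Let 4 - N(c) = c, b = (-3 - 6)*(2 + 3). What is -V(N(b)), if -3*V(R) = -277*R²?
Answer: -665077/3 ≈ -2.2169e+5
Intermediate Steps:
b = -45 (b = -9*5 = -45)
N(c) = 4 - c
V(R) = 277*R²/3 (V(R) = -(-277)*R²/3 = 277*R²/3)
-V(N(b)) = -277*(4 - 1*(-45))²/3 = -277*(4 + 45)²/3 = -277*49²/3 = -277*2401/3 = -1*665077/3 = -665077/3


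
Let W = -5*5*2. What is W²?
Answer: 2500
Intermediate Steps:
W = -50 (W = -25*2 = -50)
W² = (-50)² = 2500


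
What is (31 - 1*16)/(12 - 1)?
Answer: 15/11 ≈ 1.3636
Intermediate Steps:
(31 - 1*16)/(12 - 1) = (31 - 16)/11 = (1/11)*15 = 15/11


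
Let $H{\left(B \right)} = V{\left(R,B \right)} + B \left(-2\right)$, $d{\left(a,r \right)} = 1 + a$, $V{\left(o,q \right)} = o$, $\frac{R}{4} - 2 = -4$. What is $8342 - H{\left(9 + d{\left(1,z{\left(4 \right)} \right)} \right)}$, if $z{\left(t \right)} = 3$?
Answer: $8372$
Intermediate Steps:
$R = -8$ ($R = 8 + 4 \left(-4\right) = 8 - 16 = -8$)
$H{\left(B \right)} = -8 - 2 B$ ($H{\left(B \right)} = -8 + B \left(-2\right) = -8 - 2 B$)
$8342 - H{\left(9 + d{\left(1,z{\left(4 \right)} \right)} \right)} = 8342 - \left(-8 - 2 \left(9 + \left(1 + 1\right)\right)\right) = 8342 - \left(-8 - 2 \left(9 + 2\right)\right) = 8342 - \left(-8 - 22\right) = 8342 - -30 = 8342 + 30 = 8372$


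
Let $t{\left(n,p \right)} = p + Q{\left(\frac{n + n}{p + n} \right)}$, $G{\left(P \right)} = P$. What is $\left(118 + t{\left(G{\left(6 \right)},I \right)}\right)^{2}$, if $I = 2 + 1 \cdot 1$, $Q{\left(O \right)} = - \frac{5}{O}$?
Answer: $\frac{219961}{16} \approx 13748.0$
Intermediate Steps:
$I = 3$ ($I = 2 + 1 = 3$)
$t{\left(n,p \right)} = p - \frac{5 \left(n + p\right)}{2 n}$ ($t{\left(n,p \right)} = p - \frac{5}{\left(n + n\right) \frac{1}{p + n}} = p - \frac{5}{2 n \frac{1}{n + p}} = p - 5 \frac{n + p}{2 n} = p - \frac{5 \left(n + p\right)}{2 n}$)
$\left(118 + t{\left(G{\left(6 \right)},I \right)}\right)^{2} = \left(118 - \left(- \frac{1}{2} + \frac{5}{4}\right)\right)^{2} = \left(118 - \frac{3}{4}\right)^{2} = \left(\frac{469}{4}\right)^{2} = \frac{219961}{16}$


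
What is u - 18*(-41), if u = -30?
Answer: 708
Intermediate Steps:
u - 18*(-41) = -30 - 18*(-41) = -30 + 738 = 708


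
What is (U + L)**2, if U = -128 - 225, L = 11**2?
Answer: 53824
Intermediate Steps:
L = 121
U = -353
(U + L)**2 = (-353 + 121)**2 = (-232)**2 = 53824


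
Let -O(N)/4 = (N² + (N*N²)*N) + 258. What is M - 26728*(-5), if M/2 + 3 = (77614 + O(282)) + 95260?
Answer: -50592691482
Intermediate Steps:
O(N) = -1032 - 4*N² - 4*N⁴ (O(N) = -4*((N² + (N*N²)*N) + 258) = -4*((N² + N³*N) + 258) = -4*((N² + N⁴) + 258) = -4*(258 + N² + N⁴) = -1032 - 4*N² - 4*N⁴)
M = -50592825122 (M = -6 + 2*((77614 + (-1032 - 4*282² - 4*282⁴)) + 95260) = -6 + 2*((77614 + (-1032 - 4*79524 - 4*6324066576)) + 95260) = -6 + 2*((77614 + (-1032 - 318096 - 25296266304)) + 95260) = -6 + 2*((77614 - 25296585432) + 95260) = -6 + 2*(-25296507818 + 95260) = -6 + 2*(-25296412558) = -6 - 50592825116 = -50592825122)
M - 26728*(-5) = -50592825122 - 26728*(-5) = -50592825122 + 133640 = -50592691482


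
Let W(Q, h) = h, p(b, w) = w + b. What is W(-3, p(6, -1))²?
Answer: 25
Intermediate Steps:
p(b, w) = b + w
W(-3, p(6, -1))² = (6 - 1)² = 5² = 25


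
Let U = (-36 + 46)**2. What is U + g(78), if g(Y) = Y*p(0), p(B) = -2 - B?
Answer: -56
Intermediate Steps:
g(Y) = -2*Y (g(Y) = Y*(-2 - 1*0) = Y*(-2 + 0) = Y*(-2) = -2*Y)
U = 100 (U = 10**2 = 100)
U + g(78) = 100 - 2*78 = 100 - 156 = -56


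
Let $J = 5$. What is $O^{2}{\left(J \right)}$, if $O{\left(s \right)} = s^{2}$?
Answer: $625$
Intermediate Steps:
$O^{2}{\left(J \right)} = \left(5^{2}\right)^{2} = 25^{2} = 625$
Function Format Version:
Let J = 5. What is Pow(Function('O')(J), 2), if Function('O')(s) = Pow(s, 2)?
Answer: 625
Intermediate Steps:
Pow(Function('O')(J), 2) = Pow(Pow(5, 2), 2) = Pow(25, 2) = 625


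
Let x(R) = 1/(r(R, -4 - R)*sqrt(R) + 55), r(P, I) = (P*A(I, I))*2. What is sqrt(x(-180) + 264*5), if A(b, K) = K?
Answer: sqrt(1320 + 1/(55 - 380160*I*sqrt(5))) ≈ 36.332 + 0.e-8*I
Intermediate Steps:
r(P, I) = 2*I*P (r(P, I) = (P*I)*2 = (I*P)*2 = 2*I*P)
x(R) = 1/(55 + 2*R**(3/2)*(-4 - R)) (x(R) = 1/((2*(-4 - R)*R)*sqrt(R) + 55) = 1/((2*R*(-4 - R))*sqrt(R) + 55) = 1/(2*R**(3/2)*(-4 - R) + 55) = 1/(55 + 2*R**(3/2)*(-4 - R)))
sqrt(x(-180) + 264*5) = sqrt(-1/(-55 + 2*(-180)**(3/2)*(4 - 180)) + 264*5) = sqrt(-1/(-55 + 2*(-1080*I*sqrt(5))*(-176)) + 1320) = sqrt(-1/(-55 + 380160*I*sqrt(5)) + 1320) = sqrt(1320 - 1/(-55 + 380160*I*sqrt(5)))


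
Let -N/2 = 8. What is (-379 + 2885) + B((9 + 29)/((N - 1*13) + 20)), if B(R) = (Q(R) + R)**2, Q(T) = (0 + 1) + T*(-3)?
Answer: 210211/81 ≈ 2595.2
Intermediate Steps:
N = -16 (N = -2*8 = -16)
Q(T) = 1 - 3*T
B(R) = (1 - 2*R)**2 (B(R) = ((1 - 3*R) + R)**2 = (1 - 2*R)**2)
(-379 + 2885) + B((9 + 29)/((N - 1*13) + 20)) = (-379 + 2885) + (-1 + 2*((9 + 29)/((-16 - 1*13) + 20)))**2 = 2506 + (-1 + 2*(38/((-16 - 13) + 20)))**2 = 2506 + (-1 + 2*(38/(-29 + 20)))**2 = 2506 + (-1 + 2*(38/(-9)))**2 = 2506 + (-1 + 2*(38*(-1/9)))**2 = 2506 + (-1 + 2*(-38/9))**2 = 2506 + (-1 - 76/9)**2 = 2506 + (-85/9)**2 = 2506 + 7225/81 = 210211/81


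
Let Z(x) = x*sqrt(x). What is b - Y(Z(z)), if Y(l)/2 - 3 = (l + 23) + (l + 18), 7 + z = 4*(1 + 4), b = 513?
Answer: 425 - 52*sqrt(13) ≈ 237.51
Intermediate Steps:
z = 13 (z = -7 + 4*(1 + 4) = -7 + 4*5 = -7 + 20 = 13)
Z(x) = x**(3/2)
Y(l) = 88 + 4*l (Y(l) = 6 + 2*((l + 23) + (l + 18)) = 6 + 2*((23 + l) + (18 + l)) = 6 + 2*(41 + 2*l) = 6 + (82 + 4*l) = 88 + 4*l)
b - Y(Z(z)) = 513 - (88 + 4*13**(3/2)) = 513 - (88 + 4*(13*sqrt(13))) = 513 - (88 + 52*sqrt(13)) = 513 + (-88 - 52*sqrt(13)) = 425 - 52*sqrt(13)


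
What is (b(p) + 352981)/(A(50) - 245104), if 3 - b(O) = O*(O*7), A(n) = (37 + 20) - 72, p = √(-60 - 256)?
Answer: -355196/245119 ≈ -1.4491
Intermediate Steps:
p = 2*I*√79 (p = √(-316) = 2*I*√79 ≈ 17.776*I)
A(n) = -15 (A(n) = 57 - 72 = -15)
b(O) = 3 - 7*O² (b(O) = 3 - O*O*7 = 3 - O*7*O = 3 - 7*O²)
(b(p) + 352981)/(A(50) - 245104) = ((3 - 7*(2*I*√79)²) + 352981)/(-15 - 245104) = ((3 - 7*(-316)) + 352981)/(-245119) = ((3 + 2212) + 352981)*(-1/245119) = (2215 + 352981)*(-1/245119) = 355196*(-1/245119) = -355196/245119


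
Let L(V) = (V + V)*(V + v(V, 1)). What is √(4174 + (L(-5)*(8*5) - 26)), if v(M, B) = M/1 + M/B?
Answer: 2*√2537 ≈ 100.74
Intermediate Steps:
v(M, B) = M + M/B (v(M, B) = M*1 + M/B = M + M/B)
L(V) = 6*V² (L(V) = (V + V)*(V + (V + V/1)) = (2*V)*(V + (V + V*1)) = (2*V)*(V + (V + V)) = (2*V)*(V + 2*V) = (2*V)*(3*V) = 6*V²)
√(4174 + (L(-5)*(8*5) - 26)) = √(4174 + ((6*(-5)²)*(8*5) - 26)) = √(4174 + ((6*25)*40 - 26)) = √(4174 + (150*40 - 26)) = √(4174 + (6000 - 26)) = √(4174 + 5974) = √10148 = 2*√2537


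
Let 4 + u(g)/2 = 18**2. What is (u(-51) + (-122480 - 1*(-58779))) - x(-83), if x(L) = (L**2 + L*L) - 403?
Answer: -76436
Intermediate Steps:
x(L) = -403 + 2*L**2 (x(L) = (L**2 + L**2) - 403 = 2*L**2 - 403 = -403 + 2*L**2)
u(g) = 640 (u(g) = -8 + 2*18**2 = -8 + 2*324 = -8 + 648 = 640)
(u(-51) + (-122480 - 1*(-58779))) - x(-83) = (640 + (-122480 - 1*(-58779))) - (-403 + 2*(-83)**2) = (640 + (-122480 + 58779)) - (-403 + 2*6889) = (640 - 63701) - (-403 + 13778) = -63061 - 1*13375 = -63061 - 13375 = -76436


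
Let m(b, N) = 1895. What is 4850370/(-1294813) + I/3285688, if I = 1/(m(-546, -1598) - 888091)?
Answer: -14123130632332348573/3770189314101907424 ≈ -3.7460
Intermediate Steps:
I = -1/886196 (I = 1/(1895 - 888091) = 1/(-886196) = -1/886196 ≈ -1.1284e-6)
4850370/(-1294813) + I/3285688 = 4850370/(-1294813) - 1/886196/3285688 = 4850370*(-1/1294813) - 1/886196*1/3285688 = -4850370/1294813 - 1/2911763562848 = -14123130632332348573/3770189314101907424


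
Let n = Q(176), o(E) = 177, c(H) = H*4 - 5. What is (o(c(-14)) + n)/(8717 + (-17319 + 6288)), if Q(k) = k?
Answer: -353/2314 ≈ -0.15255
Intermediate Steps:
c(H) = -5 + 4*H (c(H) = 4*H - 5 = -5 + 4*H)
n = 176
(o(c(-14)) + n)/(8717 + (-17319 + 6288)) = (177 + 176)/(8717 + (-17319 + 6288)) = 353/(8717 - 11031) = 353/(-2314) = 353*(-1/2314) = -353/2314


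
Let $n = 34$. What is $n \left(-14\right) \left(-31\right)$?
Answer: $14756$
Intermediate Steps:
$n \left(-14\right) \left(-31\right) = 34 \left(-14\right) \left(-31\right) = \left(-476\right) \left(-31\right) = 14756$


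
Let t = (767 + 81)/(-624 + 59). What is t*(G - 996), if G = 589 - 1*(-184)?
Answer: 189104/565 ≈ 334.70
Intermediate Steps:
t = -848/565 (t = 848/(-565) = 848*(-1/565) = -848/565 ≈ -1.5009)
G = 773 (G = 589 + 184 = 773)
t*(G - 996) = -848*(773 - 996)/565 = -848/565*(-223) = 189104/565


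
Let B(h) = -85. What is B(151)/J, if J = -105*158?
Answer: 17/3318 ≈ 0.0051236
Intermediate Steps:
J = -16590
B(151)/J = -85/(-16590) = -85*(-1/16590) = 17/3318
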